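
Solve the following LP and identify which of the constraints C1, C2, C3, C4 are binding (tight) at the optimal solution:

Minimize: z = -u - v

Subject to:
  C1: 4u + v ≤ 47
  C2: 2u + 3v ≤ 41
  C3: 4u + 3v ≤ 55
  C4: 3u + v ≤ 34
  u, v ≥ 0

At u = 7, v = 9, compute slack b - a·x for each constraint:
  C1: 47 − 37 = 10  (slack)
  C2: 41 − 41 = 0  (binding)
  C3: 55 − 55 = 0  (binding)
  C4: 34 − 30 = 4  (slack)

Optimal: u = 7, v = 9
Binding: C2, C3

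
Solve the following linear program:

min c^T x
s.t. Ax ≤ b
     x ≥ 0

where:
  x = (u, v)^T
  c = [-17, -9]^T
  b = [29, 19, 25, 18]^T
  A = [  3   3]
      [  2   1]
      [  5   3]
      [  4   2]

Evaluate the objective at each vertex of the feasible region:
  z(0, 0) = 0
  z(4.5, 0) = -76.5
  z(2, 5) = -79  ←
  z(0, 8.333) = -75
The minimum is at u = 2, v = 5.

u = 2, v = 5, z = -79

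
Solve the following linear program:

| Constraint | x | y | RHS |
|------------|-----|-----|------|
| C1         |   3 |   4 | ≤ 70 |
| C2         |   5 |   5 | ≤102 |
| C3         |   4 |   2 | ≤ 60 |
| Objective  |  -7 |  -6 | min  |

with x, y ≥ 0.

Evaluate the objective at each vertex of the feasible region:
  z(0, 0) = 0
  z(15, 0) = -105
  z(10, 10) = -130  ←
  z(0, 17.5) = -105
The minimum is at x = 10, y = 10.

x = 10, y = 10, z = -130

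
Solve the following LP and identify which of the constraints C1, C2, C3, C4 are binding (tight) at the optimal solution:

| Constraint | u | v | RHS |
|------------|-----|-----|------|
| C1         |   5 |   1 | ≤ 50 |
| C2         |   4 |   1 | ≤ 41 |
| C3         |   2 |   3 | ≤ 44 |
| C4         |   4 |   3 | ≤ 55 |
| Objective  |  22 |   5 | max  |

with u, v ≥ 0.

At u = 9, v = 5, compute slack b - a·x for each constraint:
  C1: 50 − 50 = 0  (binding)
  C2: 41 − 41 = 0  (binding)
  C3: 44 − 33 = 11  (slack)
  C4: 55 − 51 = 4  (slack)

Optimal: u = 9, v = 5
Binding: C1, C2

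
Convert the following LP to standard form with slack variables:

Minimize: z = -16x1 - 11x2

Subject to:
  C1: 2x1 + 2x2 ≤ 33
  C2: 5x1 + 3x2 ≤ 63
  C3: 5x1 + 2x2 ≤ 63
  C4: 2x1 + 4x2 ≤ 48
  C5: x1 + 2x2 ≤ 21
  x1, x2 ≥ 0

min z = -16x1 - 11x2

s.t.
  2x1 + 2x2 + s1 = 33
  5x1 + 3x2 + s2 = 63
  5x1 + 2x2 + s3 = 63
  2x1 + 4x2 + s4 = 48
  x1 + 2x2 + s5 = 21
  x1, x2, s1, s2, s3, s4, s5 ≥ 0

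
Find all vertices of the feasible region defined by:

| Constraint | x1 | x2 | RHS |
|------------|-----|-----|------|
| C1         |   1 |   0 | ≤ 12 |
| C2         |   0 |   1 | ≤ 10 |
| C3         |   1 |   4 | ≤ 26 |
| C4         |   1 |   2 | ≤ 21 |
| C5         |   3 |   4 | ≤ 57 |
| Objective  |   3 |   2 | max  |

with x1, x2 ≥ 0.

(0, 0), (12, 0), (12, 3.5), (0, 6.5)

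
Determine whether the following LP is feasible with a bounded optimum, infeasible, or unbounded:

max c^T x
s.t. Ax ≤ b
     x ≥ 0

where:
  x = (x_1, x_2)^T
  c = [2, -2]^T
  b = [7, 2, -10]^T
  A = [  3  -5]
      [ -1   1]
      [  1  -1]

Infeasible (no feasible solution exists)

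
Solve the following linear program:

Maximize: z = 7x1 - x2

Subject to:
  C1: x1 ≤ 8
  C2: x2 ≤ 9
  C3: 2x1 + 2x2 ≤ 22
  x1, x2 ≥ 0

Evaluate the objective at each vertex of the feasible region:
  z(0, 0) = 0
  z(8, 0) = 56  ←
  z(8, 3) = 53
  z(2, 9) = 5
  z(0, 9) = -9
The maximum is at x1 = 8, x2 = 0.

x1 = 8, x2 = 0, z = 56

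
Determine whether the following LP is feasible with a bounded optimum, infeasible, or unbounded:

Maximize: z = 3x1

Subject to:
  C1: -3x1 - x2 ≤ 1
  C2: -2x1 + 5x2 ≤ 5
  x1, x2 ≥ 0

Unbounded (objective can increase without bound)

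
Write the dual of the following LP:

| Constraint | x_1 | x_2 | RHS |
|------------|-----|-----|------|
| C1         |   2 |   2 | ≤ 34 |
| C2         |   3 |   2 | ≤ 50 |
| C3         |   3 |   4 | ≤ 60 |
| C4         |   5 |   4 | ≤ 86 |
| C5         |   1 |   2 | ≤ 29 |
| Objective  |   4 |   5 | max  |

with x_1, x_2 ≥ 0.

Primal max cᵀx s.t. Ax ≤ b, x ≥ 0  →  Dual min bᵀy s.t. Aᵀy ≥ c, y ≥ 0.

Minimize: z = 34y1 + 50y2 + 60y3 + 86y4 + 29y5

Subject to:
  2y1 + 3y2 + 3y3 + 5y4 + y5 ≥ 4
  2y1 + 2y2 + 4y3 + 4y4 + 2y5 ≥ 5
  y1, y2, y3, y4, y5 ≥ 0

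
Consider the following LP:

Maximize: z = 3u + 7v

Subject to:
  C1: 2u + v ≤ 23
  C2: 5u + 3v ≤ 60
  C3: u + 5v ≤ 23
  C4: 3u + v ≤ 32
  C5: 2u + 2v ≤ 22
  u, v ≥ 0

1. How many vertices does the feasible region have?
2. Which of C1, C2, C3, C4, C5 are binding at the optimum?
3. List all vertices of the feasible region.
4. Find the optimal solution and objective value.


1. 5
2. C3, C5
3. (0, 0), (10.67, 0), (10.5, 0.5), (8, 3), (0, 4.6)
4. u = 8, v = 3, z = 45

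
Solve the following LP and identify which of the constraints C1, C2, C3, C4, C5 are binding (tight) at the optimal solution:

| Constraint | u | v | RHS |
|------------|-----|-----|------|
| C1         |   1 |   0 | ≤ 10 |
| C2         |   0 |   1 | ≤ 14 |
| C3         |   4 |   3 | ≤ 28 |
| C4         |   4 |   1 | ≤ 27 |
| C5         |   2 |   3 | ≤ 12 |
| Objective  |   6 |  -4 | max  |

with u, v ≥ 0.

At u = 6, v = 0, compute slack b - a·x for each constraint:
  C1: 10 − 6 = 4  (slack)
  C2: 14 − 0 = 14  (slack)
  C3: 28 − 24 = 4  (slack)
  C4: 27 − 24 = 3  (slack)
  C5: 12 − 12 = 0  (binding)

Optimal: u = 6, v = 0
Binding: C5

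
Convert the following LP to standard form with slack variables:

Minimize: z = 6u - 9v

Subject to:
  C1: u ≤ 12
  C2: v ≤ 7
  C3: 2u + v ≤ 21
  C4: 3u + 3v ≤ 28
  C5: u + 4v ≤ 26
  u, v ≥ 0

min z = 6u - 9v

s.t.
  u + s1 = 12
  v + s2 = 7
  2u + v + s3 = 21
  3u + 3v + s4 = 28
  u + 4v + s5 = 26
  u, v, s1, s2, s3, s4, s5 ≥ 0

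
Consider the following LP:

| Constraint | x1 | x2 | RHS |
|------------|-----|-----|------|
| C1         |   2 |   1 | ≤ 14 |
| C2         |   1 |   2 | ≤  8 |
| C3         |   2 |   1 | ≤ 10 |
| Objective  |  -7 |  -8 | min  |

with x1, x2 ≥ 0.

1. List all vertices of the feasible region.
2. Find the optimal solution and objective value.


1. (0, 0), (5, 0), (4, 2), (0, 4)
2. x1 = 4, x2 = 2, z = -44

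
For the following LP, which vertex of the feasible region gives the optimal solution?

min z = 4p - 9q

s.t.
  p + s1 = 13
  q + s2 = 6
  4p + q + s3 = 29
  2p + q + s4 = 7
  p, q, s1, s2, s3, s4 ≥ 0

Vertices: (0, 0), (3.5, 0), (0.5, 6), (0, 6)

Evaluate the objective at each vertex of the feasible region:
  z(0, 0) = 0
  z(3.5, 0) = 14
  z(0.5, 6) = -52
  z(0, 6) = -54  ←
The minimum is at p = 0, q = 6.

(0, 6)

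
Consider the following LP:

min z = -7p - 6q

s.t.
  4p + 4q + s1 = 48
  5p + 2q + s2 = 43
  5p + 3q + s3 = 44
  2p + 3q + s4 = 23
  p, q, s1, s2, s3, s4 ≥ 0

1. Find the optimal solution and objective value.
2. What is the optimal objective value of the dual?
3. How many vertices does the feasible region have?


1. p = 7, q = 3, z = -67
2. -67
3. 5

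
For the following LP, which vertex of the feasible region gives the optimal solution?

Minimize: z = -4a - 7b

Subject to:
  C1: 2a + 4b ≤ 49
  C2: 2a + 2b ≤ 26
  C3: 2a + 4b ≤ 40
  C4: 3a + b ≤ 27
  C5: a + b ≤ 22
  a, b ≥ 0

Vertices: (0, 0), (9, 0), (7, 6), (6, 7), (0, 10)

Evaluate the objective at each vertex of the feasible region:
  z(0, 0) = 0
  z(9, 0) = -36
  z(7, 6) = -70
  z(6, 7) = -73  ←
  z(0, 10) = -70
The minimum is at a = 6, b = 7.

(6, 7)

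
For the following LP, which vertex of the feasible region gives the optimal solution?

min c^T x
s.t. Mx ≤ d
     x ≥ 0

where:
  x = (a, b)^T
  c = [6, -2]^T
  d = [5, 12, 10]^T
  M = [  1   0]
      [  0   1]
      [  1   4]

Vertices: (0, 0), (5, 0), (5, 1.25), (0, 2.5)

Evaluate the objective at each vertex of the feasible region:
  z(0, 0) = 0
  z(5, 0) = 30
  z(5, 1.25) = 27.5
  z(0, 2.5) = -5  ←
The minimum is at a = 0, b = 2.5.

(0, 2.5)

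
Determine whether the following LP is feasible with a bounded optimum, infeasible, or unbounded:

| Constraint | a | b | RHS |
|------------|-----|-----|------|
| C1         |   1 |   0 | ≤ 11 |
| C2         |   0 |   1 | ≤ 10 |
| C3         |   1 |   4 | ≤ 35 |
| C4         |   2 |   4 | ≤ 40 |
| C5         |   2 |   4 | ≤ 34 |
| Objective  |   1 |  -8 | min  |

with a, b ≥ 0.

Feasible with a bounded optimal solution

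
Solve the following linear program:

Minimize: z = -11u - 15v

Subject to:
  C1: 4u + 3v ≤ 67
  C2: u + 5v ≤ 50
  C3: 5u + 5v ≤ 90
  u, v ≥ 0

Evaluate the objective at each vertex of the feasible region:
  z(0, 0) = 0
  z(16.75, 0) = -184.2
  z(13, 5) = -218
  z(10, 8) = -230  ←
  z(0, 10) = -150
The minimum is at u = 10, v = 8.

u = 10, v = 8, z = -230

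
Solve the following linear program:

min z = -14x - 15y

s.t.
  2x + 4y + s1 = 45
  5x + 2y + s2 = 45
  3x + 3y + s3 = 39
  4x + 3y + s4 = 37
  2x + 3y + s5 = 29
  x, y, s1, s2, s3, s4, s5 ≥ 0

Evaluate the objective at each vertex of the feasible region:
  z(0, 0) = 0
  z(9, 0) = -126
  z(8.714, 0.7143) = -132.7
  z(4, 7) = -161  ←
  z(0, 9.667) = -145
The minimum is at x = 4, y = 7.

x = 4, y = 7, z = -161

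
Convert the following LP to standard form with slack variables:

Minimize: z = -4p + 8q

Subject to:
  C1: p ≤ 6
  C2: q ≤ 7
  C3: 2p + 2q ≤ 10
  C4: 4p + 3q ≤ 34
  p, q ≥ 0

min z = -4p + 8q

s.t.
  p + s1 = 6
  q + s2 = 7
  2p + 2q + s3 = 10
  4p + 3q + s4 = 34
  p, q, s1, s2, s3, s4 ≥ 0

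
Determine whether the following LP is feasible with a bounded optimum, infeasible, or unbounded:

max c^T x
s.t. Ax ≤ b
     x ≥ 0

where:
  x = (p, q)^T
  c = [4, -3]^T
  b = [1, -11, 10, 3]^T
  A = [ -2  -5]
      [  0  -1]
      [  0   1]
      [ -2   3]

Infeasible (no feasible solution exists)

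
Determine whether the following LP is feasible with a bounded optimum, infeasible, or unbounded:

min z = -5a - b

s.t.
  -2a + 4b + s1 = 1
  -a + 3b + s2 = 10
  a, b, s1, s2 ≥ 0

Unbounded (objective can decrease without bound)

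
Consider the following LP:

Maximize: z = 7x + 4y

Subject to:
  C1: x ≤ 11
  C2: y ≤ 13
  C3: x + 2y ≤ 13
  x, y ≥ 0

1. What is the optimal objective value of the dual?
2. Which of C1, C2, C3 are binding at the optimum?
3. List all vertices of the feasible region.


1. 81
2. C1, C3
3. (0, 0), (11, 0), (11, 1), (0, 6.5)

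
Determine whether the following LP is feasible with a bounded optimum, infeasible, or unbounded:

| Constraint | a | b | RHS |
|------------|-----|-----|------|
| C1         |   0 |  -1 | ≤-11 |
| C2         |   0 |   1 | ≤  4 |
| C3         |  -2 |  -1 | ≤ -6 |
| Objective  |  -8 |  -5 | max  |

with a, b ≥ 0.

Infeasible (no feasible solution exists)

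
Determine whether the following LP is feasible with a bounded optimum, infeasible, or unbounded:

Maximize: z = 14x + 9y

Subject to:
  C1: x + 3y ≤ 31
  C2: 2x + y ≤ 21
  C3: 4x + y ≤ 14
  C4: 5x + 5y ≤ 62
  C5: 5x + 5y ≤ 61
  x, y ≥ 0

Feasible with a bounded optimal solution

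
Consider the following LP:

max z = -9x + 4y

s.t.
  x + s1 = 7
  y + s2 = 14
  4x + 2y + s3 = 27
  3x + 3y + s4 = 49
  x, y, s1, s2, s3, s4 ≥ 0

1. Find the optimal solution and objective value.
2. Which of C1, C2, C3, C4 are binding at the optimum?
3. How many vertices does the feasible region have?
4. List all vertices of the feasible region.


1. x = 0, y = 13.5, z = 54
2. C3
3. 3
4. (0, 0), (6.75, 0), (0, 13.5)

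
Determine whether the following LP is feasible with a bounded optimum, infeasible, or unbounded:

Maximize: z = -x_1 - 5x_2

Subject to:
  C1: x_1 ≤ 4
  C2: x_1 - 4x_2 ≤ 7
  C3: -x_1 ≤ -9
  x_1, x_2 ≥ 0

Infeasible (no feasible solution exists)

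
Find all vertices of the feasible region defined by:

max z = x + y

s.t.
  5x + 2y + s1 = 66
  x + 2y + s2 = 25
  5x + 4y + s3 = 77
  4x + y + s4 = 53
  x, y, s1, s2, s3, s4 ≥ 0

(0, 0), (13.2, 0), (11, 5.5), (9, 8), (0, 12.5)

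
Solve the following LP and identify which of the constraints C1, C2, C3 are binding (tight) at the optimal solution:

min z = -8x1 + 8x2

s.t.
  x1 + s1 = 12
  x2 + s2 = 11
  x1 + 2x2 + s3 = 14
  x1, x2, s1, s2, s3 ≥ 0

At x1 = 12, x2 = 0, compute slack b - a·x for each constraint:
  C1: 12 − 12 = 0  (binding)
  C2: 11 − 0 = 11  (slack)
  C3: 14 − 12 = 2  (slack)

Optimal: x1 = 12, x2 = 0
Binding: C1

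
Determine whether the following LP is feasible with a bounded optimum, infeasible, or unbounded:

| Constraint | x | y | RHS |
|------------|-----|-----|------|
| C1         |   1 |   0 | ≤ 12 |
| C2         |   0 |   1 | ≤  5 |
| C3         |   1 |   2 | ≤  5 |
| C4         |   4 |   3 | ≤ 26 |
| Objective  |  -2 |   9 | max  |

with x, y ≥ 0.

Feasible with a bounded optimal solution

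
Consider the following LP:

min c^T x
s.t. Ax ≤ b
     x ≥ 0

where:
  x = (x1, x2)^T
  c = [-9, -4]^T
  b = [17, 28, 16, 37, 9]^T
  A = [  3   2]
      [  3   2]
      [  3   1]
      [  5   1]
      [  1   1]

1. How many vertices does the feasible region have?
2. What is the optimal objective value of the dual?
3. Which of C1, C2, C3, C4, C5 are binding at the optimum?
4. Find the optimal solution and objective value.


1. 4
2. -49
3. C1, C3
4. x1 = 5, x2 = 1, z = -49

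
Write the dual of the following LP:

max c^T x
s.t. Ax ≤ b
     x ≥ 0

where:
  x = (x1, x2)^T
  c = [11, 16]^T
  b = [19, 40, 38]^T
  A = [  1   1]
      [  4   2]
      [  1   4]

Primal max cᵀx s.t. Ax ≤ b, x ≥ 0  →  Dual min bᵀy s.t. Aᵀy ≥ c, y ≥ 0.

Minimize: z = 19y1 + 40y2 + 38y3

Subject to:
  y1 + 4y2 + y3 ≥ 11
  y1 + 2y2 + 4y3 ≥ 16
  y1, y2, y3 ≥ 0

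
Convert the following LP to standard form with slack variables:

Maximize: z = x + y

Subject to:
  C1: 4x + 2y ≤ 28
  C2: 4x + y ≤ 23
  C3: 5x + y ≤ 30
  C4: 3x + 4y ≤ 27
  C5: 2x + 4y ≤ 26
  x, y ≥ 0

max z = x + y

s.t.
  4x + 2y + s1 = 28
  4x + y + s2 = 23
  5x + y + s3 = 30
  3x + 4y + s4 = 27
  2x + 4y + s5 = 26
  x, y, s1, s2, s3, s4, s5 ≥ 0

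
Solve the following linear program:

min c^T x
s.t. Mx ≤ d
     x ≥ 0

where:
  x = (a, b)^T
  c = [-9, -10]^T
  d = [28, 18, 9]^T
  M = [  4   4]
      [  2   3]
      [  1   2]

Evaluate the objective at each vertex of the feasible region:
  z(0, 0) = 0
  z(7, 0) = -63
  z(5, 2) = -65  ←
  z(0, 4.5) = -45
The minimum is at a = 5, b = 2.

a = 5, b = 2, z = -65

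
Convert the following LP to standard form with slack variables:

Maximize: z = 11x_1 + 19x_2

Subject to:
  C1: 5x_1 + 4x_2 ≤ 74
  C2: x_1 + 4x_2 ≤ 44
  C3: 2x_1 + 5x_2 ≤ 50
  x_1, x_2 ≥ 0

max z = 11x_1 + 19x_2

s.t.
  5x_1 + 4x_2 + s1 = 74
  x_1 + 4x_2 + s2 = 44
  2x_1 + 5x_2 + s3 = 50
  x_1, x_2, s1, s2, s3 ≥ 0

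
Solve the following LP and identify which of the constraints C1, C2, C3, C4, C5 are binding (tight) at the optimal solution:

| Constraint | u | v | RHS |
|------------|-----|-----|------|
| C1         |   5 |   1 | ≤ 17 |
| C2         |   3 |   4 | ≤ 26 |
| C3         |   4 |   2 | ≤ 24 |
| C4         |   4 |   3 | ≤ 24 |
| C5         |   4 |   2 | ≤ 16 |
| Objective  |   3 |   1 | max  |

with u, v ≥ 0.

At u = 3, v = 2, compute slack b - a·x for each constraint:
  C1: 17 − 17 = 0  (binding)
  C2: 26 − 17 = 9  (slack)
  C3: 24 − 16 = 8  (slack)
  C4: 24 − 18 = 6  (slack)
  C5: 16 − 16 = 0  (binding)

Optimal: u = 3, v = 2
Binding: C1, C5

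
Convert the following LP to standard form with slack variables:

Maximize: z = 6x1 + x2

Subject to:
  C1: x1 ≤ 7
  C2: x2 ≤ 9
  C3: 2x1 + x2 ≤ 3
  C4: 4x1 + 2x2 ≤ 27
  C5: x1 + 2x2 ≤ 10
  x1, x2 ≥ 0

max z = 6x1 + x2

s.t.
  x1 + s1 = 7
  x2 + s2 = 9
  2x1 + x2 + s3 = 3
  4x1 + 2x2 + s4 = 27
  x1 + 2x2 + s5 = 10
  x1, x2, s1, s2, s3, s4, s5 ≥ 0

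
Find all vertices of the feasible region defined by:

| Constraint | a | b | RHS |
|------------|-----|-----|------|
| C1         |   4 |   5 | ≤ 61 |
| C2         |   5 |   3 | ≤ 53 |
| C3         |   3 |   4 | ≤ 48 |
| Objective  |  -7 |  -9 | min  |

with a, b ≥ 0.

(0, 0), (10.6, 0), (6.308, 7.154), (4, 9), (0, 12)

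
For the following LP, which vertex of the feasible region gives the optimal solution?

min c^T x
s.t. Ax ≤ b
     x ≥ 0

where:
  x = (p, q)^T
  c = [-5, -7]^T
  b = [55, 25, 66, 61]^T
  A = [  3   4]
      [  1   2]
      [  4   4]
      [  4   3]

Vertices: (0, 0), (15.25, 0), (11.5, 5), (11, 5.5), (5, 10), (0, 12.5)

Evaluate the objective at each vertex of the feasible region:
  z(0, 0) = 0
  z(15.25, 0) = -76.25
  z(11.5, 5) = -92.5
  z(11, 5.5) = -93.5
  z(5, 10) = -95  ←
  z(0, 12.5) = -87.5
The minimum is at p = 5, q = 10.

(5, 10)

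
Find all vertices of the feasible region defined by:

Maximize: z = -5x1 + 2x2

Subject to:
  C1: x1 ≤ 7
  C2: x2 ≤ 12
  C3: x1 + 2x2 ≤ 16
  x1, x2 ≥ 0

(0, 0), (7, 0), (7, 4.5), (0, 8)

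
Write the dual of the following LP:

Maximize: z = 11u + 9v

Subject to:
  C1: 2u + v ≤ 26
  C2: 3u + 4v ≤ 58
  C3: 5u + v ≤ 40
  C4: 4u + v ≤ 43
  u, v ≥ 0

Primal max cᵀx s.t. Ax ≤ b, x ≥ 0  →  Dual min bᵀy s.t. Aᵀy ≥ c, y ≥ 0.

Minimize: z = 26y1 + 58y2 + 40y3 + 43y4

Subject to:
  2y1 + 3y2 + 5y3 + 4y4 ≥ 11
  y1 + 4y2 + y3 + y4 ≥ 9
  y1, y2, y3, y4 ≥ 0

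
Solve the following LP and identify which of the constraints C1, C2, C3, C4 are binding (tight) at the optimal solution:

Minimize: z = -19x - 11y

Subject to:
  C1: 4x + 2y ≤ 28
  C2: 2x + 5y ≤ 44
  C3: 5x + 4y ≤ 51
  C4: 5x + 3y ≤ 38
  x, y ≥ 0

At x = 4, y = 6, compute slack b - a·x for each constraint:
  C1: 28 − 28 = 0  (binding)
  C2: 44 − 38 = 6  (slack)
  C3: 51 − 44 = 7  (slack)
  C4: 38 − 38 = 0  (binding)

Optimal: x = 4, y = 6
Binding: C1, C4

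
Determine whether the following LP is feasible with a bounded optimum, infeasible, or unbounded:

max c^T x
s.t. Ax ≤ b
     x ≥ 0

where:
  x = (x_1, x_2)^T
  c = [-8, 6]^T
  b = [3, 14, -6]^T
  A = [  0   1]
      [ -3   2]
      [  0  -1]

Infeasible (no feasible solution exists)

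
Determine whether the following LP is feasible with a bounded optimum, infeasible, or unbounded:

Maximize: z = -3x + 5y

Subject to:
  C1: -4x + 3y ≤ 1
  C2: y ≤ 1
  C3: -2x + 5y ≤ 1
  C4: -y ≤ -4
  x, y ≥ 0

Infeasible (no feasible solution exists)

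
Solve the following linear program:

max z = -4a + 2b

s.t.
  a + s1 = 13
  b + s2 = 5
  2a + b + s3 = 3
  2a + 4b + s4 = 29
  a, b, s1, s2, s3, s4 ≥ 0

Evaluate the objective at each vertex of the feasible region:
  z(0, 0) = 0
  z(1.5, 0) = -6
  z(0, 3) = 6  ←
The maximum is at a = 0, b = 3.

a = 0, b = 3, z = 6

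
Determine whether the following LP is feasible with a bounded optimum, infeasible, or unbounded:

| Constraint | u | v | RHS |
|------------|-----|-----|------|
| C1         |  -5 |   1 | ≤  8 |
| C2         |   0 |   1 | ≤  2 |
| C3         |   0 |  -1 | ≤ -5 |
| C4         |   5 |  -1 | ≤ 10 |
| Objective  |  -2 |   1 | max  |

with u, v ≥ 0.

Infeasible (no feasible solution exists)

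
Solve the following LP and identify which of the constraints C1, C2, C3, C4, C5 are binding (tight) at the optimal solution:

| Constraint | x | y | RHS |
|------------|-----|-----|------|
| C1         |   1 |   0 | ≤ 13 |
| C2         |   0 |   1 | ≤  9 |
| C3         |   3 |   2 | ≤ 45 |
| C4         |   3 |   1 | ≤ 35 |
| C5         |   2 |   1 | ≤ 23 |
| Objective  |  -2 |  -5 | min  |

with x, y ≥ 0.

At x = 7, y = 9, compute slack b - a·x for each constraint:
  C1: 13 − 7 = 6  (slack)
  C2: 9 − 9 = 0  (binding)
  C3: 45 − 39 = 6  (slack)
  C4: 35 − 30 = 5  (slack)
  C5: 23 − 23 = 0  (binding)

Optimal: x = 7, y = 9
Binding: C2, C5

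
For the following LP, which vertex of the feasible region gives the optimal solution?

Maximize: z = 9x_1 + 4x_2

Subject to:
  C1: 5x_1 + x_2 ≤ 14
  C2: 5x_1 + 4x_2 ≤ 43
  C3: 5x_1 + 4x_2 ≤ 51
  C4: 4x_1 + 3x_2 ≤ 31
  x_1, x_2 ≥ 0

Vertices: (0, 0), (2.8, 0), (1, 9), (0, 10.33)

Evaluate the objective at each vertex of the feasible region:
  z(0, 0) = 0
  z(2.8, 0) = 25.2
  z(1, 9) = 45  ←
  z(0, 10.33) = 41.33
The maximum is at x_1 = 1, x_2 = 9.

(1, 9)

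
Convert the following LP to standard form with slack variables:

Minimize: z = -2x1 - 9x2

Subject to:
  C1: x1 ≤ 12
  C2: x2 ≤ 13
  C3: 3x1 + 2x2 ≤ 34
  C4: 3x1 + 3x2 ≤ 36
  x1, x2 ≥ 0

min z = -2x1 - 9x2

s.t.
  x1 + s1 = 12
  x2 + s2 = 13
  3x1 + 2x2 + s3 = 34
  3x1 + 3x2 + s4 = 36
  x1, x2, s1, s2, s3, s4 ≥ 0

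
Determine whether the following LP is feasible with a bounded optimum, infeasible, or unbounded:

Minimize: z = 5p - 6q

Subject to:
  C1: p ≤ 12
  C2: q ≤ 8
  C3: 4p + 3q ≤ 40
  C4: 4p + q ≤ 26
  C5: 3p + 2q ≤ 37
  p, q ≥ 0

Feasible with a bounded optimal solution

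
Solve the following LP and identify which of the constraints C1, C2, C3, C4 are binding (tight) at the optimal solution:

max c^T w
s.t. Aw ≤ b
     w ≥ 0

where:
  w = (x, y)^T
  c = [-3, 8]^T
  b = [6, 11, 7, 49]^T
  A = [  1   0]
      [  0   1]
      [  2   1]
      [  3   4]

At x = 0, y = 7, compute slack b - a·x for each constraint:
  C1: 6 − 0 = 6  (slack)
  C2: 11 − 7 = 4  (slack)
  C3: 7 − 7 = 0  (binding)
  C4: 49 − 28 = 21  (slack)

Optimal: x = 0, y = 7
Binding: C3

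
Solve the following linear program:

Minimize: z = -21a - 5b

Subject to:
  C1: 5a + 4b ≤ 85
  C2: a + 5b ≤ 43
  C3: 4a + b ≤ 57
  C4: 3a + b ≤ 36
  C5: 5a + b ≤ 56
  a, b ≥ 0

Evaluate the objective at each vertex of the feasible region:
  z(0, 0) = 0
  z(11.2, 0) = -235.2
  z(10, 6) = -240  ←
  z(9.786, 6.643) = -238.7
  z(0, 8.6) = -43
The minimum is at a = 10, b = 6.

a = 10, b = 6, z = -240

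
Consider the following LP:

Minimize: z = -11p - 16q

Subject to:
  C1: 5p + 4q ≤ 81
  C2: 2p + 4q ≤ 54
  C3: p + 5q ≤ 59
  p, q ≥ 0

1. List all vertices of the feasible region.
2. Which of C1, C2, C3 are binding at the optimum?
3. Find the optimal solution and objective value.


1. (0, 0), (16.2, 0), (9, 9), (5.667, 10.67), (0, 11.8)
2. C1, C2
3. p = 9, q = 9, z = -243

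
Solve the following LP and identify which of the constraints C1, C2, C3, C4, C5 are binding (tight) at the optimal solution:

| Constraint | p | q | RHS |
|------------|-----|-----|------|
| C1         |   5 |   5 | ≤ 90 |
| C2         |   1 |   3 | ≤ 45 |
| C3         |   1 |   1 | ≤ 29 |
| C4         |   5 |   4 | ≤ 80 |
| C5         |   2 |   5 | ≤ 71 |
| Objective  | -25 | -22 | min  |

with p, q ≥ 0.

At p = 8, q = 10, compute slack b - a·x for each constraint:
  C1: 90 − 90 = 0  (binding)
  C2: 45 − 38 = 7  (slack)
  C3: 29 − 18 = 11  (slack)
  C4: 80 − 80 = 0  (binding)
  C5: 71 − 66 = 5  (slack)

Optimal: p = 8, q = 10
Binding: C1, C4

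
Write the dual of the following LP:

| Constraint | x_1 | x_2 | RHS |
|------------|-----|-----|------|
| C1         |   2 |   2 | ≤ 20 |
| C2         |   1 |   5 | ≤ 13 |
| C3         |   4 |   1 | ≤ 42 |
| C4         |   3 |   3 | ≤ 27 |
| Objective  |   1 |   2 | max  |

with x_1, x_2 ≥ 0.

Primal max cᵀx s.t. Ax ≤ b, x ≥ 0  →  Dual min bᵀy s.t. Aᵀy ≥ c, y ≥ 0.

Minimize: z = 20y1 + 13y2 + 42y3 + 27y4

Subject to:
  2y1 + y2 + 4y3 + 3y4 ≥ 1
  2y1 + 5y2 + y3 + 3y4 ≥ 2
  y1, y2, y3, y4 ≥ 0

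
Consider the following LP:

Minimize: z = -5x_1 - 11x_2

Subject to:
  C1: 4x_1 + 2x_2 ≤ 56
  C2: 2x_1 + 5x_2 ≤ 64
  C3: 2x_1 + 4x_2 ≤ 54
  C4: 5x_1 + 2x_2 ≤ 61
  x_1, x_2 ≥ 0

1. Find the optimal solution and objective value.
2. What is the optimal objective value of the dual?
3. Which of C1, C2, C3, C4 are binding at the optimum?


1. x_1 = 7, x_2 = 10, z = -145
2. -145
3. C2, C3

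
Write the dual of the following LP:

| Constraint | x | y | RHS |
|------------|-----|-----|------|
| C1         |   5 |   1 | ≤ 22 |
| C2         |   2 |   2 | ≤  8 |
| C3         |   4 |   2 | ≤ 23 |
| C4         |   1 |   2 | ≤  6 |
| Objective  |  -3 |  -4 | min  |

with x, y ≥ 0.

Primal min cᵀx s.t. Ax ≤ b, x ≥ 0  →  Dual max −bᵀy s.t. Aᵀy ≥ −c, y ≥ 0.

Maximize: z = -22y1 - 8y2 - 23y3 - 6y4

Subject to:
  5y1 + 2y2 + 4y3 + y4 ≥ 3
  y1 + 2y2 + 2y3 + 2y4 ≥ 4
  y1, y2, y3, y4 ≥ 0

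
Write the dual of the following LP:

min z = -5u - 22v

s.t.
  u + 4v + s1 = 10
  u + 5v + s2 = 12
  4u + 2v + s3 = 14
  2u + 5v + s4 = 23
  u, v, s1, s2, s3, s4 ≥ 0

Primal min cᵀx s.t. Ax ≤ b, x ≥ 0  →  Dual max −bᵀy s.t. Aᵀy ≥ −c, y ≥ 0.

Maximize: z = -10y1 - 12y2 - 14y3 - 23y4

Subject to:
  y1 + y2 + 4y3 + 2y4 ≥ 5
  4y1 + 5y2 + 2y3 + 5y4 ≥ 22
  y1, y2, y3, y4 ≥ 0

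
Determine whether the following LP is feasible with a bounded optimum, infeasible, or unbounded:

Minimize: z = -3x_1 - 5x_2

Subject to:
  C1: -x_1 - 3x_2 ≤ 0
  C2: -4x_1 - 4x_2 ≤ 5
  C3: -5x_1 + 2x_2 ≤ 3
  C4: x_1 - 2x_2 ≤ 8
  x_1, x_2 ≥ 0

Unbounded (objective can decrease without bound)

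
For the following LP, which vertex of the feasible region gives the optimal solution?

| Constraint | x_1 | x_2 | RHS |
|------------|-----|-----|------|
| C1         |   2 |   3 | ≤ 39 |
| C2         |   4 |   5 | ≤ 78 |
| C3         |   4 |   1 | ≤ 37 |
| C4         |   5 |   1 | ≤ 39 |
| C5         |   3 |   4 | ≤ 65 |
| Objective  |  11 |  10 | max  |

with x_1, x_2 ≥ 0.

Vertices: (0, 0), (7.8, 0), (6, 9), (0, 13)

Evaluate the objective at each vertex of the feasible region:
  z(0, 0) = 0
  z(7.8, 0) = 85.8
  z(6, 9) = 156  ←
  z(0, 13) = 130
The maximum is at x_1 = 6, x_2 = 9.

(6, 9)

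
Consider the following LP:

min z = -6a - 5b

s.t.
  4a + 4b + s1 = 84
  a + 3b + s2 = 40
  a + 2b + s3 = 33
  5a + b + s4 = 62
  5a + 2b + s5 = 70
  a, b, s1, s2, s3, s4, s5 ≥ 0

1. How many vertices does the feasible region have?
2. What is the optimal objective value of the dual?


1. 5
2. -110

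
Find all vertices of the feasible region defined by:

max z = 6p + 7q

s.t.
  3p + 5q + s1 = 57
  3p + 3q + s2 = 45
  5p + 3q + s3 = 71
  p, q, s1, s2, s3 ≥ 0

(0, 0), (14.2, 0), (13, 2), (9, 6), (0, 11.4)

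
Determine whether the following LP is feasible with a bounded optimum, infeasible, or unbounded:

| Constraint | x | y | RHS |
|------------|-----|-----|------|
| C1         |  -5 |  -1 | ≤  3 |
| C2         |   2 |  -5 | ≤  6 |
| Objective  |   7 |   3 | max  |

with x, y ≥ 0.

Unbounded (objective can increase without bound)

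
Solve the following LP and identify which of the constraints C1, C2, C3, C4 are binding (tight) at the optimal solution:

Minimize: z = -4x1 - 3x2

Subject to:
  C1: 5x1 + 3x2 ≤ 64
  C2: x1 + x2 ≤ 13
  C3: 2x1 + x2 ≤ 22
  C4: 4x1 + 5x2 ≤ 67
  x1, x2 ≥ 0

At x1 = 9, x2 = 4, compute slack b - a·x for each constraint:
  C1: 64 − 57 = 7  (slack)
  C2: 13 − 13 = 0  (binding)
  C3: 22 − 22 = 0  (binding)
  C4: 67 − 56 = 11  (slack)

Optimal: x1 = 9, x2 = 4
Binding: C2, C3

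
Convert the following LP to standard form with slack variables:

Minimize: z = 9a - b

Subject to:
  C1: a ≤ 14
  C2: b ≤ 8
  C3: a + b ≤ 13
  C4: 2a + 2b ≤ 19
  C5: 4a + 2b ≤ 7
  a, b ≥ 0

min z = 9a - b

s.t.
  a + s1 = 14
  b + s2 = 8
  a + b + s3 = 13
  2a + 2b + s4 = 19
  4a + 2b + s5 = 7
  a, b, s1, s2, s3, s4, s5 ≥ 0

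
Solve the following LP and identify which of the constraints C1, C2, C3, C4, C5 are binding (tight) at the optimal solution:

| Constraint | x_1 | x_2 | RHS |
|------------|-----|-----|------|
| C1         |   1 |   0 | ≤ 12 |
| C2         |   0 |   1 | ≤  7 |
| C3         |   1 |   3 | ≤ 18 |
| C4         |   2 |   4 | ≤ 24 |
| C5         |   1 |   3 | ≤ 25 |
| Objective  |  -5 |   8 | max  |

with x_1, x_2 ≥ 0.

At x_1 = 0, x_2 = 6, compute slack b - a·x for each constraint:
  C1: 12 − 0 = 12  (slack)
  C2: 7 − 6 = 1  (slack)
  C3: 18 − 18 = 0  (binding)
  C4: 24 − 24 = 0  (binding)
  C5: 25 − 18 = 7  (slack)

Optimal: x_1 = 0, x_2 = 6
Binding: C3, C4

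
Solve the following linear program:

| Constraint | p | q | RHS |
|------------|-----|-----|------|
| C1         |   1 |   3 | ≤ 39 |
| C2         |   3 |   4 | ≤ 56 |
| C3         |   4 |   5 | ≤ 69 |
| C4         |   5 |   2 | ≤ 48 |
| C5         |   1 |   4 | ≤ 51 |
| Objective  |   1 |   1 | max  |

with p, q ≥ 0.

Evaluate the objective at each vertex of the feasible region:
  z(0, 0) = 0
  z(9.6, 0) = 9.6
  z(6, 9) = 15  ←
  z(1.909, 12.27) = 14.18
  z(0, 12.75) = 12.75
The maximum is at p = 6, q = 9.

p = 6, q = 9, z = 15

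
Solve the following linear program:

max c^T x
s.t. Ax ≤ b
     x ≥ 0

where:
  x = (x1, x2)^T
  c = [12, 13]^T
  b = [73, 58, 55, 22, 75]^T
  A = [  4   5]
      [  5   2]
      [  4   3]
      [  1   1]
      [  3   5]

Evaluate the objective at each vertex of the feasible region:
  z(0, 0) = 0
  z(11.6, 0) = 139.2
  z(9.143, 6.143) = 189.6
  z(7, 9) = 201  ←
  z(0, 14.6) = 189.8
The maximum is at x1 = 7, x2 = 9.

x1 = 7, x2 = 9, z = 201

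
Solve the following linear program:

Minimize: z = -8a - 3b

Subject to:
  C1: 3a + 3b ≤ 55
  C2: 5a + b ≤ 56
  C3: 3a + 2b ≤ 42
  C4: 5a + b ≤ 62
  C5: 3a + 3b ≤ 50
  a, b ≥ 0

Evaluate the objective at each vertex of the feasible region:
  z(0, 0) = 0
  z(11.2, 0) = -89.6
  z(10, 6) = -98  ←
  z(8.667, 8) = -93.33
  z(0, 16.67) = -50
The minimum is at a = 10, b = 6.

a = 10, b = 6, z = -98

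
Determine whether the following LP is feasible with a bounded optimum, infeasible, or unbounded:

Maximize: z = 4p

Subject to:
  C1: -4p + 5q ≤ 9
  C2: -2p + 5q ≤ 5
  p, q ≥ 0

Unbounded (objective can increase without bound)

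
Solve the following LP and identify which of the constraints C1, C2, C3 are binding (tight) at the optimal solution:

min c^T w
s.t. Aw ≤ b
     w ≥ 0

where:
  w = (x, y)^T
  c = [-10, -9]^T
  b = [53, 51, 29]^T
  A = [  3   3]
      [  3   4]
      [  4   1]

At x = 5, y = 9, compute slack b - a·x for each constraint:
  C1: 53 − 42 = 11  (slack)
  C2: 51 − 51 = 0  (binding)
  C3: 29 − 29 = 0  (binding)

Optimal: x = 5, y = 9
Binding: C2, C3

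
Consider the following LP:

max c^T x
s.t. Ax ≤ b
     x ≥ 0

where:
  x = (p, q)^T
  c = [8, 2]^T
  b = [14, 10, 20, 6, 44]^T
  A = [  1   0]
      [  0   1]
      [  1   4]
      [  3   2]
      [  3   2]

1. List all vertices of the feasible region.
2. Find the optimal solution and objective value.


1. (0, 0), (2, 0), (0, 3)
2. p = 2, q = 0, z = 16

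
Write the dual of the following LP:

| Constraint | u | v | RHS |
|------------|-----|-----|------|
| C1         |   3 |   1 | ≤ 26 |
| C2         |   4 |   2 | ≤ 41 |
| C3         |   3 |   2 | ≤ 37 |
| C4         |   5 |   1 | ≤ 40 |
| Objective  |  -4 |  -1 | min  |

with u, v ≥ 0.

Primal min cᵀx s.t. Ax ≤ b, x ≥ 0  →  Dual max −bᵀy s.t. Aᵀy ≥ −c, y ≥ 0.

Maximize: z = -26y1 - 41y2 - 37y3 - 40y4

Subject to:
  3y1 + 4y2 + 3y3 + 5y4 ≥ 4
  y1 + 2y2 + 2y3 + y4 ≥ 1
  y1, y2, y3, y4 ≥ 0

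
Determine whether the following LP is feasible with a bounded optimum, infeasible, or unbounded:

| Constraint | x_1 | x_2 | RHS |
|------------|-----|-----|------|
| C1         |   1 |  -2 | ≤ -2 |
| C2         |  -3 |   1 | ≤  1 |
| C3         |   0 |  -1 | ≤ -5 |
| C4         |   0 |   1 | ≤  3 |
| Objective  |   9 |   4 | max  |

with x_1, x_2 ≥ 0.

Infeasible (no feasible solution exists)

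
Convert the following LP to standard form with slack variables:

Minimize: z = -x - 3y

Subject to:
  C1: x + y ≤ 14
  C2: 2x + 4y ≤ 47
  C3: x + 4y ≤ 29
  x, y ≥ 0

min z = -x - 3y

s.t.
  x + y + s1 = 14
  2x + 4y + s2 = 47
  x + 4y + s3 = 29
  x, y, s1, s2, s3 ≥ 0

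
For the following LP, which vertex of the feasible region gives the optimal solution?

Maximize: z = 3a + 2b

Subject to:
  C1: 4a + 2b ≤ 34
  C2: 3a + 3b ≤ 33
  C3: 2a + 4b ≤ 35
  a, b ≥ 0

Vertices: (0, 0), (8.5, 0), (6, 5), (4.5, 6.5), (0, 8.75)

Evaluate the objective at each vertex of the feasible region:
  z(0, 0) = 0
  z(8.5, 0) = 25.5
  z(6, 5) = 28  ←
  z(4.5, 6.5) = 26.5
  z(0, 8.75) = 17.5
The maximum is at a = 6, b = 5.

(6, 5)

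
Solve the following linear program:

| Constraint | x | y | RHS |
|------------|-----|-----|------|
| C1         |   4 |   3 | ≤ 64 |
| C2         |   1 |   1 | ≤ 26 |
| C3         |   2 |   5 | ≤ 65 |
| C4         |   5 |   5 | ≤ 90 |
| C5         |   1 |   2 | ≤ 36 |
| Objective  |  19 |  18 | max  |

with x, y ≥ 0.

Evaluate the objective at each vertex of the feasible region:
  z(0, 0) = 0
  z(16, 0) = 304
  z(10, 8) = 334  ←
  z(8.333, 9.667) = 332.3
  z(0, 13) = 234
The maximum is at x = 10, y = 8.

x = 10, y = 8, z = 334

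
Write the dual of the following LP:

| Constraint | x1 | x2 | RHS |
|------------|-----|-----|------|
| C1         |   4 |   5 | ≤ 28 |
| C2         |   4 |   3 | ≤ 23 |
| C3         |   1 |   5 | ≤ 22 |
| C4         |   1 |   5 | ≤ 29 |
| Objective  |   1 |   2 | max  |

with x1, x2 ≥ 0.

Primal max cᵀx s.t. Ax ≤ b, x ≥ 0  →  Dual min bᵀy s.t. Aᵀy ≥ c, y ≥ 0.

Minimize: z = 28y1 + 23y2 + 22y3 + 29y4

Subject to:
  4y1 + 4y2 + y3 + y4 ≥ 1
  5y1 + 3y2 + 5y3 + 5y4 ≥ 2
  y1, y2, y3, y4 ≥ 0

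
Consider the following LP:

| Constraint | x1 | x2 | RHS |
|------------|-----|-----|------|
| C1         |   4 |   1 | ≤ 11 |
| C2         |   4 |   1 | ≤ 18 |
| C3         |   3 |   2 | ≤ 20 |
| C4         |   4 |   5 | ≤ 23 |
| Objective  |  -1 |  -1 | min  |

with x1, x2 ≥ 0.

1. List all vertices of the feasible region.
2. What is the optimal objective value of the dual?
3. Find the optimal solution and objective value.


1. (0, 0), (2.75, 0), (2, 3), (0, 4.6)
2. -5
3. x1 = 2, x2 = 3, z = -5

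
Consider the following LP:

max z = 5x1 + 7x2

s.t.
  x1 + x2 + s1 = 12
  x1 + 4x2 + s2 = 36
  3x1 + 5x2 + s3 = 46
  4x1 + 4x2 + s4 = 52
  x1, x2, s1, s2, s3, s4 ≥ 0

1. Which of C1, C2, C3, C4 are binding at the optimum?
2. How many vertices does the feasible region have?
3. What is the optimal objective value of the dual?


1. C1, C3
2. 5
3. 70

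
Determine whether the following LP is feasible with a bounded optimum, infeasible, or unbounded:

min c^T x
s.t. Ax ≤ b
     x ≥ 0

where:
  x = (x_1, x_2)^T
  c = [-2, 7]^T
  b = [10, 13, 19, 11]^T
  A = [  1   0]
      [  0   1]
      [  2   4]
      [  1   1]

Feasible with a bounded optimal solution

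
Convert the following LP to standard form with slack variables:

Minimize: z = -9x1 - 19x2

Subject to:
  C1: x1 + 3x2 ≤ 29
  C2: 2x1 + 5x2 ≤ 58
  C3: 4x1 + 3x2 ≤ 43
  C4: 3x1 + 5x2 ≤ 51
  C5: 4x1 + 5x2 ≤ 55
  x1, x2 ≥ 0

min z = -9x1 - 19x2

s.t.
  x1 + 3x2 + s1 = 29
  2x1 + 5x2 + s2 = 58
  4x1 + 3x2 + s3 = 43
  3x1 + 5x2 + s4 = 51
  4x1 + 5x2 + s5 = 55
  x1, x2, s1, s2, s3, s4, s5 ≥ 0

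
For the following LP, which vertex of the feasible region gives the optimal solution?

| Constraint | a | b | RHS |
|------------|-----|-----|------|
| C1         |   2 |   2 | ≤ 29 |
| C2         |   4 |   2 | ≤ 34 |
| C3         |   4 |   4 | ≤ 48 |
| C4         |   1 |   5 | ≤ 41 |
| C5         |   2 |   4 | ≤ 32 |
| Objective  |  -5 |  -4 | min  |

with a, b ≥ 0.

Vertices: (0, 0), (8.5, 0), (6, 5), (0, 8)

Evaluate the objective at each vertex of the feasible region:
  z(0, 0) = 0
  z(8.5, 0) = -42.5
  z(6, 5) = -50  ←
  z(0, 8) = -32
The minimum is at a = 6, b = 5.

(6, 5)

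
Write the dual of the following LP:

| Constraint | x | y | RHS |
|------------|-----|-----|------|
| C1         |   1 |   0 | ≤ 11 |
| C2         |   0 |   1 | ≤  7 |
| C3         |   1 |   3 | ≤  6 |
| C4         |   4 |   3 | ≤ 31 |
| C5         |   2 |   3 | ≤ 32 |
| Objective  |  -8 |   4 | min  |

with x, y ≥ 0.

Primal min cᵀx s.t. Ax ≤ b, x ≥ 0  →  Dual max −bᵀy s.t. Aᵀy ≥ −c, y ≥ 0.

Maximize: z = -11y1 - 7y2 - 6y3 - 31y4 - 32y5

Subject to:
  y1 + y3 + 4y4 + 2y5 ≥ 8
  y2 + 3y3 + 3y4 + 3y5 ≥ -4
  y1, y2, y3, y4, y5 ≥ 0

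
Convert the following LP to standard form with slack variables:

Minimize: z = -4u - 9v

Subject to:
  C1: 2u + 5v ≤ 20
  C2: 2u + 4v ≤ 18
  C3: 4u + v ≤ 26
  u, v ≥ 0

min z = -4u - 9v

s.t.
  2u + 5v + s1 = 20
  2u + 4v + s2 = 18
  4u + v + s3 = 26
  u, v, s1, s2, s3 ≥ 0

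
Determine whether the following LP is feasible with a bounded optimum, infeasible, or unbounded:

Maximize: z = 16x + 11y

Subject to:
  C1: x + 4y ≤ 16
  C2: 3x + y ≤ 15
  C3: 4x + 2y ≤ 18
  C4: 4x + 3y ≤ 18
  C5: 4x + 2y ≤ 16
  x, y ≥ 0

Feasible with a bounded optimal solution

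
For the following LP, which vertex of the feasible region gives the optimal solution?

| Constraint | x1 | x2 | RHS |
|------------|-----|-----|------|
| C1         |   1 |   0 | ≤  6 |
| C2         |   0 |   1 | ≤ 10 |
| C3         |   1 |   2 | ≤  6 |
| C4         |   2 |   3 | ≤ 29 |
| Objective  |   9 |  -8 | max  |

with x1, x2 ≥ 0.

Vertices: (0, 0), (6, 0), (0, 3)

Evaluate the objective at each vertex of the feasible region:
  z(0, 0) = 0
  z(6, 0) = 54  ←
  z(0, 3) = -24
The maximum is at x1 = 6, x2 = 0.

(6, 0)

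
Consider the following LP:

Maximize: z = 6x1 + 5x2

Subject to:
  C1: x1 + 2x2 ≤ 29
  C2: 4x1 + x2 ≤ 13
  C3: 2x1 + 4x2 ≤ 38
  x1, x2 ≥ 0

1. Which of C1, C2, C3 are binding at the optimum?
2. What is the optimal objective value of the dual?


1. C2, C3
2. 51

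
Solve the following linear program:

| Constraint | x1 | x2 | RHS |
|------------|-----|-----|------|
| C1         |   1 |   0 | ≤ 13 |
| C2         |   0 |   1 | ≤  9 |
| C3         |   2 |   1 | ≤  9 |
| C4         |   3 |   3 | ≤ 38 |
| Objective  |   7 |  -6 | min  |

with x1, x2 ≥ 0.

Evaluate the objective at each vertex of the feasible region:
  z(0, 0) = 0
  z(4.5, 0) = 31.5
  z(0, 9) = -54  ←
The minimum is at x1 = 0, x2 = 9.

x1 = 0, x2 = 9, z = -54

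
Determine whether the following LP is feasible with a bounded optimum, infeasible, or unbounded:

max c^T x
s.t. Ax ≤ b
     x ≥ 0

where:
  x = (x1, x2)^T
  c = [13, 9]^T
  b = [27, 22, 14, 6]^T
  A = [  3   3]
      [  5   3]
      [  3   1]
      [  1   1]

Feasible with a bounded optimal solution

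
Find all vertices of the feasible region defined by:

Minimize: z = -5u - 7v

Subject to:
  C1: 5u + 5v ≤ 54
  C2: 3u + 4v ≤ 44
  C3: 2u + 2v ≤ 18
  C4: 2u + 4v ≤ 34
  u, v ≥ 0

(0, 0), (9, 0), (1, 8), (0, 8.5)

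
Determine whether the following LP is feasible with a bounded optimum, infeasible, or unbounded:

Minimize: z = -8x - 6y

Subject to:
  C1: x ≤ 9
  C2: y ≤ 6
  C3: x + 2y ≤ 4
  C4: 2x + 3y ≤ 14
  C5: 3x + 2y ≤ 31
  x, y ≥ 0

Feasible with a bounded optimal solution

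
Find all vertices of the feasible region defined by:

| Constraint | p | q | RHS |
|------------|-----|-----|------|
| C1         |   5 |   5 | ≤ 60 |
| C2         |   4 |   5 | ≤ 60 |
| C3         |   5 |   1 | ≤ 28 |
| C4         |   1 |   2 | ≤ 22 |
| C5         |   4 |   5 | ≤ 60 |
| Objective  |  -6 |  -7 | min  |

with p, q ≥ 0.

(0, 0), (5.6, 0), (4, 8), (2, 10), (0, 11)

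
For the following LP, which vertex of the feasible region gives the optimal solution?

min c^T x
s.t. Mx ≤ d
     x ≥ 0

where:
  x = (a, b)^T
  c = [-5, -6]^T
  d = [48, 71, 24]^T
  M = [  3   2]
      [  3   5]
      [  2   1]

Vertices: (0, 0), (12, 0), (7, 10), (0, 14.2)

Evaluate the objective at each vertex of the feasible region:
  z(0, 0) = 0
  z(12, 0) = -60
  z(7, 10) = -95  ←
  z(0, 14.2) = -85.2
The minimum is at a = 7, b = 10.

(7, 10)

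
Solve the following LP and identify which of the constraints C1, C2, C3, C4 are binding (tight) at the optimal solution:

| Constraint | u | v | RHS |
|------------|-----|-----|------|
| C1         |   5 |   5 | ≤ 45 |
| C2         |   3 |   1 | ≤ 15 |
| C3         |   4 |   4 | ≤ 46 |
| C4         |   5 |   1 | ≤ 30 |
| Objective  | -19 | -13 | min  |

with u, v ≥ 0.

At u = 3, v = 6, compute slack b - a·x for each constraint:
  C1: 45 − 45 = 0  (binding)
  C2: 15 − 15 = 0  (binding)
  C3: 46 − 36 = 10  (slack)
  C4: 30 − 21 = 9  (slack)

Optimal: u = 3, v = 6
Binding: C1, C2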